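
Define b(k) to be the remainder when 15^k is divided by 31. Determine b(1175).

30

Listing terms: b(1) = 15,  b(2) = 8,  b(3) = 27,  b(4) = 2,  b(5) = 30,  b(6) = 16,  b(7) = 23,  b(8) = 4,  b(9) = 29,  b(10) = 1,  b(11) = 15.
The sequence repeats with period 10.
So b(1175) = b(1 + ((1175-1) mod 10)) = b(5) = 30.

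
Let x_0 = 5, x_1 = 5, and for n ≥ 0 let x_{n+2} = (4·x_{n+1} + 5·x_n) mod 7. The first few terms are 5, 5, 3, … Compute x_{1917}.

We have x_0 = 5, x_1 = 5, x_2 = 3, x_3 = 2, x_4 = 2, x_5 = 4, x_6 = 5, x_7 = 5.
The sequence repeats with period 6.
(1917 - 0) mod 6 = 3, so x_{1917} = x_3 = 2.

2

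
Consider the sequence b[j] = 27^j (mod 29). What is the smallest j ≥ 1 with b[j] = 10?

Listing terms: b[0] = 1; b[1] = 27; b[2] = 4; b[3] = 21; b[4] = 16; b[5] = 26; b[6] = 6; b[7] = 17; b[8] = 24; b[9] = 10; b[10] = 9; b[11] = 11; b[12] = 7; b[13] = 15; b[14] = 28; b[15] = 2; b[16] = 25; b[17] = 8; b[18] = 13; b[19] = 3; b[20] = 23; b[21] = 12; b[22] = 5; b[23] = 19; b[24] = 20; b[25] = 18; b[26] = 22; b[27] = 14; b[28] = 1.
The sequence repeats with period 28.
The value 10 first appears (with j ≥ 1) at b[9].

9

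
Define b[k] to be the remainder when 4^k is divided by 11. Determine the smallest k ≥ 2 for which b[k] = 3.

b[1] = 4, b[2] = 5, b[3] = 9, b[4] = 3, b[5] = 1, b[6] = 4.
Since b[6] = b[1] = 4, the sequence is periodic with period 5.
The value 3 first appears (with k ≥ 2) at b[4].

4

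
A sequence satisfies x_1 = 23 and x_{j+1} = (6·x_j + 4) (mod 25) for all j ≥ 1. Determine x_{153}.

We have x_1 = 23; x_2 = 17; x_3 = 6; x_4 = 15; x_5 = 19; x_6 = 18; x_7 = 12; x_8 = 1; x_9 = 10; x_{10} = 14; x_{11} = 13; x_{12} = 7; x_{13} = 21; x_{14} = 5; x_{15} = 9; x_{16} = 8; x_{17} = 2; x_{18} = 16; x_{19} = 0; x_{20} = 4; x_{21} = 3; x_{22} = 22; x_{23} = 11; x_{24} = 20; x_{25} = 24; x_{26} = 23.
The sequence repeats with period 25.
(153 - 1) mod 25 = 2, so x_{153} = x_3 = 6.

6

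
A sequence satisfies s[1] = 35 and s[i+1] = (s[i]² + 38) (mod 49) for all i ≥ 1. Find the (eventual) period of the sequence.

Listing terms: s[1] = 35; s[2] = 38; s[3] = 12; s[4] = 35.
The sequence repeats with period 3.

3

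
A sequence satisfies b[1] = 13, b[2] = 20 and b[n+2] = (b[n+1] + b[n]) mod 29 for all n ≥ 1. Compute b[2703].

13

Listing terms: b[1] = 13, b[2] = 20, b[3] = 4, b[4] = 24, b[5] = 28, b[6] = 23, b[7] = 22, b[8] = 16, b[9] = 9, b[10] = 25, b[11] = 5, b[12] = 1, b[13] = 6, b[14] = 7, b[15] = 13, b[16] = 20.
Since (b[15], b[16]) = (b[1], b[2]) = (13, 20) (two consecutive terms determine the rest), the sequence is periodic with period 14.
(2703 - 1) mod 14 = 0, so b[2703] = b[1] = 13.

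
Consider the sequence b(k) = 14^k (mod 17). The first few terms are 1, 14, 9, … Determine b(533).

b(0) = 1,  b(1) = 14,  b(2) = 9,  b(3) = 7,  b(4) = 13,  b(5) = 12,  b(6) = 15,  b(7) = 6,  b(8) = 16,  b(9) = 3,  b(10) = 8,  b(11) = 10,  b(12) = 4,  b(13) = 5,  b(14) = 2,  b(15) = 11,  b(16) = 1.
The sequence repeats with period 16.
So b(533) = b(0 + ((533-0) mod 16)) = b(5) = 12.

12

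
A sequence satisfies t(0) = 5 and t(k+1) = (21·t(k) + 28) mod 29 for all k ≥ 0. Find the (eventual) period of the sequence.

We have t(0) = 5, t(1) = 17, t(2) = 8, t(3) = 22, t(4) = 26, t(5) = 23, t(6) = 18, t(7) = 0, t(8) = 28, t(9) = 7, t(10) = 1, t(11) = 20, t(12) = 13, t(13) = 11, t(14) = 27, t(15) = 15, t(16) = 24, t(17) = 10, t(18) = 6, t(19) = 9, t(20) = 14, t(21) = 3, t(22) = 4, t(23) = 25, t(24) = 2, t(25) = 12, t(26) = 19, t(27) = 21, t(28) = 5.
Since t(28) = t(0) = 5, the sequence is periodic with period 28.

28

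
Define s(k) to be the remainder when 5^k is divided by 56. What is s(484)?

9

Computing terms: s(1) = 5; s(2) = 25; s(3) = 13; s(4) = 9; s(5) = 45; s(6) = 1; s(7) = 5.
Since s(7) = s(1) = 5, the sequence is periodic with period 6.
So s(484) = s(1 + ((484-1) mod 6)) = s(4) = 9.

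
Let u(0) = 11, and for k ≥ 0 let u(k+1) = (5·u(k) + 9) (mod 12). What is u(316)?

u(0) = 11,  u(1) = 4,  u(2) = 5,  u(3) = 10,  u(4) = 11.
Since u(4) = u(0) = 11, the sequence is periodic with period 4.
So u(316) = u(0 + ((316-0) mod 4)) = u(0) = 11.

11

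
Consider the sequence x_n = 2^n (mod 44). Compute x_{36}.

We have x_0 = 1; x_1 = 2; x_2 = 4; x_3 = 8; x_4 = 16; x_5 = 32; x_6 = 20; x_7 = 40; x_8 = 36; x_9 = 28; x_{10} = 12; x_{11} = 24; x_{12} = 4.
Since x_{12} = x_2 = 4, the sequence is eventually periodic: after a pre-period of length 2 it cycles with period 10.
For n ≥ 2, x_n depends only on (n - 2) mod 10. (36 - 2) mod 10 = 4, so x_{36} = x_6 = 20.

20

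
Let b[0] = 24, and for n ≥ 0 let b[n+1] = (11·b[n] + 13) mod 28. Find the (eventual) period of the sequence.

6

Listing terms: b[0] = 24, b[1] = 25, b[2] = 8, b[3] = 17, b[4] = 4, b[5] = 1, b[6] = 24.
The sequence repeats with period 6.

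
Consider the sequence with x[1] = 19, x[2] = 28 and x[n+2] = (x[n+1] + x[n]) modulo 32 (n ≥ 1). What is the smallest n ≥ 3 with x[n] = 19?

16

x[1] = 19,  x[2] = 28,  x[3] = 15,  x[4] = 11,  x[5] = 26,  x[6] = 5,  x[7] = 31,  x[8] = 4,  x[9] = 3,  x[10] = 7,  x[11] = 10,  x[12] = 17,  x[13] = 27,  x[14] = 12,  x[15] = 7,  x[16] = 19,  x[17] = 26,  x[18] = 13,  x[19] = 7,  x[20] = 20,  x[21] = 27,  x[22] = 15,  x[23] = 10,  x[24] = 25,  x[25] = 3,  x[26] = 28,  x[27] = 31,  x[28] = 27,  x[29] = 26,  x[30] = 21,  x[31] = 15,  x[32] = 4,  x[33] = 19,  x[34] = 23,  x[35] = 10,  x[36] = 1,  x[37] = 11,  x[38] = 12,  x[39] = 23,  x[40] = 3,  x[41] = 26,  x[42] = 29,  x[43] = 23,  x[44] = 20,  x[45] = 11,  x[46] = 31,  x[47] = 10,  x[48] = 9,  x[49] = 19,  x[50] = 28.
Since (x[49], x[50]) = (x[1], x[2]) = (19, 28) (two consecutive terms determine the rest), the sequence is periodic with period 48.
The value 19 first appears (with n ≥ 3) at x[16].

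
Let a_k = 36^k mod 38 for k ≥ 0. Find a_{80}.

28

a_0 = 1; a_1 = 36; a_2 = 4; a_3 = 30; a_4 = 16; a_5 = 6; a_6 = 26; a_7 = 24; a_8 = 28; a_9 = 20; a_{10} = 36.
Since a_{10} = a_1 = 36, the sequence is eventually periodic: after a pre-period of length 1 it cycles with period 9.
For k ≥ 1, a_k depends only on (k - 1) mod 9. (80 - 1) mod 9 = 7, so a_{80} = a_8 = 28.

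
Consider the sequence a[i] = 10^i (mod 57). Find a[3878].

We have a[1] = 10, a[2] = 43, a[3] = 31, a[4] = 25, a[5] = 22, a[6] = 49, a[7] = 34, a[8] = 55, a[9] = 37, a[10] = 28, a[11] = 52, a[12] = 7, a[13] = 13, a[14] = 16, a[15] = 46, a[16] = 4, a[17] = 40, a[18] = 1, a[19] = 10.
The sequence repeats with period 18.
So a[3878] = a[1 + ((3878-1) mod 18)] = a[8] = 55.

55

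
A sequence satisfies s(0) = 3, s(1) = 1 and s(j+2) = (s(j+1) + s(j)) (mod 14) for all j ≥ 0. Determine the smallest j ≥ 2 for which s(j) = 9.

4

Listing terms: s(0) = 3,  s(1) = 1,  s(2) = 4,  s(3) = 5,  s(4) = 9,  s(5) = 0,  s(6) = 9,  s(7) = 9,  s(8) = 4,  s(9) = 13,  s(10) = 3,  s(11) = 2,  s(12) = 5,  s(13) = 7,  s(14) = 12,  s(15) = 5,  s(16) = 3,  s(17) = 8,  s(18) = 11,  s(19) = 5,  s(20) = 2,  s(21) = 7,  s(22) = 9,  s(23) = 2,  s(24) = 11,  s(25) = 13,  s(26) = 10,  s(27) = 9,  s(28) = 5,  s(29) = 0,  s(30) = 5,  s(31) = 5,  s(32) = 10,  s(33) = 1,  s(34) = 11,  s(35) = 12,  s(36) = 9,  s(37) = 7,  s(38) = 2,  s(39) = 9,  s(40) = 11,  s(41) = 6,  s(42) = 3,  s(43) = 9,  s(44) = 12,  s(45) = 7,  s(46) = 5,  s(47) = 12,  s(48) = 3,  s(49) = 1.
The sequence repeats with period 48.
The value 9 first appears (with j ≥ 2) at s(4).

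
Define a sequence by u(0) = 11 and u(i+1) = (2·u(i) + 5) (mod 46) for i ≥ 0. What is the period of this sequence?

11

Computing terms: u(0) = 11,  u(1) = 27,  u(2) = 13,  u(3) = 31,  u(4) = 21,  u(5) = 1,  u(6) = 7,  u(7) = 19,  u(8) = 43,  u(9) = 45,  u(10) = 3,  u(11) = 11.
The sequence repeats with period 11.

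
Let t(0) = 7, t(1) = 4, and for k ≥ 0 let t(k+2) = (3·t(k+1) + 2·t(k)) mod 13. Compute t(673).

4

Computing terms: t(0) = 7, t(1) = 4, t(2) = 0, t(3) = 8, t(4) = 11, t(5) = 10, t(6) = 0, t(7) = 7, t(8) = 8, t(9) = 12, t(10) = 0, t(11) = 11, t(12) = 7, t(13) = 4.
Since (t(12), t(13)) = (t(0), t(1)) = (7, 4) (two consecutive terms determine the rest), the sequence is periodic with period 12.
So t(673) = t(0 + ((673-0) mod 12)) = t(1) = 4.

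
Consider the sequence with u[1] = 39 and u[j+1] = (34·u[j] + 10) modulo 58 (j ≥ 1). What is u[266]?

0

Listing terms: u[1] = 39,  u[2] = 2,  u[3] = 20,  u[4] = 52,  u[5] = 38,  u[6] = 26,  u[7] = 24,  u[8] = 14,  u[9] = 22,  u[10] = 4,  u[11] = 30,  u[12] = 44,  u[13] = 56,  u[14] = 0,  u[15] = 10,  u[16] = 2.
Since u[16] = u[2] = 2, the sequence is eventually periodic: after a pre-period of length 1 it cycles with period 14.
For j ≥ 2, u[j] depends only on (j - 2) mod 14. (266 - 2) mod 14 = 12, so u[266] = u[14] = 0.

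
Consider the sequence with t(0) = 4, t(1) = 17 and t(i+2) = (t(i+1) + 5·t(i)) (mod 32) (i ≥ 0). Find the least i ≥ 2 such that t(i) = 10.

t(0) = 4,  t(1) = 17,  t(2) = 5,  t(3) = 26,  t(4) = 19,  t(5) = 21,  t(6) = 20,  t(7) = 29,  t(8) = 1,  t(9) = 18,  t(10) = 23,  t(11) = 17,  t(12) = 4,  t(13) = 25,  t(14) = 13,  t(15) = 10,  t(16) = 11,  t(17) = 29,  t(18) = 20,  t(19) = 5,  t(20) = 9,  t(21) = 2,  t(22) = 15,  t(23) = 25,  t(24) = 4,  t(25) = 1,  t(26) = 21,  t(27) = 26,  t(28) = 3,  t(29) = 5,  t(30) = 20,  t(31) = 13,  t(32) = 17,  t(33) = 18,  t(34) = 7,  t(35) = 1,  t(36) = 4,  t(37) = 9,  t(38) = 29,  t(39) = 10,  t(40) = 27,  t(41) = 13,  t(42) = 20,  t(43) = 21,  t(44) = 25,  t(45) = 2,  t(46) = 31,  t(47) = 9,  t(48) = 4,  t(49) = 17.
The sequence repeats with period 48.
The value 10 first appears (with i ≥ 2) at t(15).

15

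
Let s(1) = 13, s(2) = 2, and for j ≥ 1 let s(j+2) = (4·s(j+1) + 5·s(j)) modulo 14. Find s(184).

s(1) = 13,  s(2) = 2,  s(3) = 3,  s(4) = 8,  s(5) = 5,  s(6) = 4,  s(7) = 13,  s(8) = 2.
The sequence repeats with period 6.
(184 - 1) mod 6 = 3, so s(184) = s(4) = 8.

8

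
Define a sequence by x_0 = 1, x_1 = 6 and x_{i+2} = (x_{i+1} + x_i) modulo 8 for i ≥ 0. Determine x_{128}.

3

x_0 = 1, x_1 = 6, x_2 = 7, x_3 = 5, x_4 = 4, x_5 = 1, x_6 = 5, x_7 = 6, x_8 = 3, x_9 = 1, x_{10} = 4, x_{11} = 5, x_{12} = 1, x_{13} = 6.
Since (x_{12}, x_{13}) = (x_0, x_1) = (1, 6) (two consecutive terms determine the rest), the sequence is periodic with period 12.
(128 - 0) mod 12 = 8, so x_{128} = x_8 = 3.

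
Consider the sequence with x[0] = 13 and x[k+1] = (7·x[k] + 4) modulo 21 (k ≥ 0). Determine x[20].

Listing terms: x[0] = 13, x[1] = 11, x[2] = 18, x[3] = 4, x[4] = 11.
Since x[4] = x[1] = 11, the sequence is eventually periodic: after a pre-period of length 1 it cycles with period 3.
For k ≥ 1, x[k] depends only on (k - 1) mod 3. (20 - 1) mod 3 = 1, so x[20] = x[2] = 18.

18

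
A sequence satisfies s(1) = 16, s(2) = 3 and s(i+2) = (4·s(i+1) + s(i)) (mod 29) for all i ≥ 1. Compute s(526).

0

s(1) = 16,  s(2) = 3,  s(3) = 28,  s(4) = 28,  s(5) = 24,  s(6) = 8,  s(7) = 27,  s(8) = 0,  s(9) = 27,  s(10) = 21,  s(11) = 24,  s(12) = 1,  s(13) = 28,  s(14) = 26,  s(15) = 16,  s(16) = 3.
The sequence repeats with period 14.
So s(526) = s(1 + ((526-1) mod 14)) = s(8) = 0.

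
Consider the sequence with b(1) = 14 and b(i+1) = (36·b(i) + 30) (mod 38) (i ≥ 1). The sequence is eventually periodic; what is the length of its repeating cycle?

9

We have b(1) = 14, b(2) = 2, b(3) = 26, b(4) = 16, b(5) = 36, b(6) = 34, b(7) = 0, b(8) = 30, b(9) = 8, b(10) = 14.
The sequence repeats with period 9.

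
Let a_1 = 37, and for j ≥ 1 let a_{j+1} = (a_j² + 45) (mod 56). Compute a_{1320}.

We have a_1 = 37, a_2 = 14, a_3 = 17, a_4 = 54, a_5 = 49, a_6 = 38, a_7 = 33, a_8 = 14.
Since a_8 = a_2 = 14, the sequence is eventually periodic: after a pre-period of length 1 it cycles with period 6.
For j ≥ 2, a_j depends only on (j - 2) mod 6. (1320 - 2) mod 6 = 4, so a_{1320} = a_6 = 38.

38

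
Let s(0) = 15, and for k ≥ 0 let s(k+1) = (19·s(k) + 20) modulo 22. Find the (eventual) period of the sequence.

s(0) = 15, s(1) = 19, s(2) = 7, s(3) = 21, s(4) = 1, s(5) = 17, s(6) = 13, s(7) = 3, s(8) = 11, s(9) = 9, s(10) = 15.
Since s(10) = s(0) = 15, the sequence is periodic with period 10.

10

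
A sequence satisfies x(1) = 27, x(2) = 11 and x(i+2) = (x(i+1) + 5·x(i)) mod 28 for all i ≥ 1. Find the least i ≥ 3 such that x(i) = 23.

We have x(1) = 27, x(2) = 11, x(3) = 6, x(4) = 5, x(5) = 7, x(6) = 4, x(7) = 11, x(8) = 3, x(9) = 2, x(10) = 17, x(11) = 27, x(12) = 0, x(13) = 23, x(14) = 23, x(15) = 26, x(16) = 1, x(17) = 19, x(18) = 24, x(19) = 7, x(20) = 15, x(21) = 22, x(22) = 13, x(23) = 11, x(24) = 20, x(25) = 19, x(26) = 7, x(27) = 18, x(28) = 25, x(29) = 3, x(30) = 16, x(31) = 3, x(32) = 27, x(33) = 14, x(34) = 9, x(35) = 23, x(36) = 12, x(37) = 15, x(38) = 19, x(39) = 10, x(40) = 21, x(41) = 15, x(42) = 8, x(43) = 27, x(44) = 11.
Since (x(43), x(44)) = (x(1), x(2)) = (27, 11) (two consecutive terms determine the rest), the sequence is periodic with period 42.
The value 23 first appears (with i ≥ 3) at x(13).

13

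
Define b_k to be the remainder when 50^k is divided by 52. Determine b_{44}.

Computing terms: b_1 = 50, b_2 = 4, b_3 = 44, b_4 = 16, b_5 = 20, b_6 = 12, b_7 = 28, b_8 = 48, b_9 = 8, b_{10} = 36, b_{11} = 32, b_{12} = 40, b_{13} = 24, b_{14} = 4.
Since b_{14} = b_2 = 4, the sequence is eventually periodic: after a pre-period of length 1 it cycles with period 12.
For k ≥ 2, b_k depends only on (k - 2) mod 12. (44 - 2) mod 12 = 6, so b_{44} = b_8 = 48.

48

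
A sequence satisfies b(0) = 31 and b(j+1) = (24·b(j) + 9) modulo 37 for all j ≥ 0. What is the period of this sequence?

b(0) = 31; b(1) = 13; b(2) = 25; b(3) = 17; b(4) = 10; b(5) = 27; b(6) = 28; b(7) = 15; b(8) = 36; b(9) = 22; b(10) = 19; b(11) = 21; b(12) = 32; b(13) = 0; b(14) = 9; b(15) = 3; b(16) = 7; b(17) = 29; b(18) = 2; b(19) = 20; b(20) = 8; b(21) = 16; b(22) = 23; b(23) = 6; b(24) = 5; b(25) = 18; b(26) = 34; b(27) = 11; b(28) = 14; b(29) = 12; b(30) = 1; b(31) = 33; b(32) = 24; b(33) = 30; b(34) = 26; b(35) = 4; b(36) = 31.
Since b(36) = b(0) = 31, the sequence is periodic with period 36.

36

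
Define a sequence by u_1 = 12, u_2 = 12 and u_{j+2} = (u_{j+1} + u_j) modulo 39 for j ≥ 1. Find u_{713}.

27

Computing terms: u_1 = 12, u_2 = 12, u_3 = 24, u_4 = 36, u_5 = 21, u_6 = 18, u_7 = 0, u_8 = 18, u_9 = 18, u_{10} = 36, u_{11} = 15, u_{12} = 12, u_{13} = 27, u_{14} = 0, u_{15} = 27, u_{16} = 27, u_{17} = 15, u_{18} = 3, u_{19} = 18, u_{20} = 21, u_{21} = 0, u_{22} = 21, u_{23} = 21, u_{24} = 3, u_{25} = 24, u_{26} = 27, u_{27} = 12, u_{28} = 0, u_{29} = 12, u_{30} = 12.
The sequence repeats with period 28.
So u_{713} = u_{1 + ((713-1) mod 28)} = u_{13} = 27.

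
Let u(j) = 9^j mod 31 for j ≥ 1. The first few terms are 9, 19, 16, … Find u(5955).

1

u(1) = 9, u(2) = 19, u(3) = 16, u(4) = 20, u(5) = 25, u(6) = 8, u(7) = 10, u(8) = 28, u(9) = 4, u(10) = 5, u(11) = 14, u(12) = 2, u(13) = 18, u(14) = 7, u(15) = 1, u(16) = 9.
Since u(16) = u(1) = 9, the sequence is periodic with period 15.
(5955 - 1) mod 15 = 14, so u(5955) = u(15) = 1.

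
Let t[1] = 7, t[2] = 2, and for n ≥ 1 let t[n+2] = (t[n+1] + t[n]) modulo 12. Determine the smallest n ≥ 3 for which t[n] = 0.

11

t[1] = 7, t[2] = 2, t[3] = 9, t[4] = 11, t[5] = 8, t[6] = 7, t[7] = 3, t[8] = 10, t[9] = 1, t[10] = 11, t[11] = 0, t[12] = 11, t[13] = 11, t[14] = 10, t[15] = 9, t[16] = 7, t[17] = 4, t[18] = 11, t[19] = 3, t[20] = 2, t[21] = 5, t[22] = 7, t[23] = 0, t[24] = 7, t[25] = 7, t[26] = 2.
The sequence repeats with period 24.
The value 0 first appears (with n ≥ 3) at t[11].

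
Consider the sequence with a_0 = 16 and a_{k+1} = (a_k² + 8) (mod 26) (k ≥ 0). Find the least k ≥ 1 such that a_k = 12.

We have a_0 = 16,  a_1 = 4,  a_2 = 24,  a_3 = 12,  a_4 = 22,  a_5 = 24.
Since a_5 = a_2 = 24, the sequence is eventually periodic: after a pre-period of length 2 it cycles with period 3.
The value 12 first appears (with k ≥ 1) at a_3.

3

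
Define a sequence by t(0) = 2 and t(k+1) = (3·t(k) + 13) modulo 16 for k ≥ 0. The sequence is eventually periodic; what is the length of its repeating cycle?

8

t(0) = 2, t(1) = 3, t(2) = 6, t(3) = 15, t(4) = 10, t(5) = 11, t(6) = 14, t(7) = 7, t(8) = 2.
Since t(8) = t(0) = 2, the sequence is periodic with period 8.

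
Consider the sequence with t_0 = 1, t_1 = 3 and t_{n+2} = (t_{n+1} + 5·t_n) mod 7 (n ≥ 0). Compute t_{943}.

We have t_0 = 1, t_1 = 3, t_2 = 1, t_3 = 2, t_4 = 0, t_5 = 3, t_6 = 3, t_7 = 4, t_8 = 5, t_9 = 4, t_{10} = 1, t_{11} = 0, t_{12} = 5, t_{13} = 5, t_{14} = 2, t_{15} = 6, t_{16} = 2, t_{17} = 4, t_{18} = 0, t_{19} = 6, t_{20} = 6, t_{21} = 1, t_{22} = 3.
The sequence repeats with period 21.
(943 - 0) mod 21 = 19, so t_{943} = t_{19} = 6.

6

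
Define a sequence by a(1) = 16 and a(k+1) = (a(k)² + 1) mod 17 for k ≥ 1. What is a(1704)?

Computing terms: a(1) = 16,  a(2) = 2,  a(3) = 5,  a(4) = 9,  a(5) = 14,  a(6) = 10,  a(7) = 16.
The sequence repeats with period 6.
(1704 - 1) mod 6 = 5, so a(1704) = a(6) = 10.

10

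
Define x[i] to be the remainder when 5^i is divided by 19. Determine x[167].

9

Listing terms: x[0] = 1, x[1] = 5, x[2] = 6, x[3] = 11, x[4] = 17, x[5] = 9, x[6] = 7, x[7] = 16, x[8] = 4, x[9] = 1.
The sequence repeats with period 9.
So x[167] = x[0 + ((167-0) mod 9)] = x[5] = 9.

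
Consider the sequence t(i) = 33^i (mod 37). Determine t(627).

26

t(0) = 1,  t(1) = 33,  t(2) = 16,  t(3) = 10,  t(4) = 34,  t(5) = 12,  t(6) = 26,  t(7) = 7,  t(8) = 9,  t(9) = 1.
Since t(9) = t(0) = 1, the sequence is periodic with period 9.
So t(627) = t(0 + ((627-0) mod 9)) = t(6) = 26.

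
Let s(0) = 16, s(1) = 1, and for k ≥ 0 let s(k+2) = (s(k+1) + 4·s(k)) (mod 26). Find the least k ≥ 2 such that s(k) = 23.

6

Listing terms: s(0) = 16,  s(1) = 1,  s(2) = 13,  s(3) = 17,  s(4) = 17,  s(5) = 7,  s(6) = 23,  s(7) = 25,  s(8) = 13,  s(9) = 9,  s(10) = 9,  s(11) = 19,  s(12) = 3,  s(13) = 1,  s(14) = 13.
Since (s(13), s(14)) = (s(1), s(2)) = (1, 13) (two consecutive terms determine the rest), the sequence is eventually periodic: after a pre-period of length 1 it cycles with period 12.
The value 23 first appears (with k ≥ 2) at s(6).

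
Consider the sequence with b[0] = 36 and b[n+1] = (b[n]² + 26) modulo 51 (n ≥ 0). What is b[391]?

Listing terms: b[0] = 36, b[1] = 47, b[2] = 42, b[3] = 5, b[4] = 0, b[5] = 26, b[6] = 39, b[7] = 17, b[8] = 9, b[9] = 5.
Since b[9] = b[3] = 5, the sequence is eventually periodic: after a pre-period of length 3 it cycles with period 6.
For n ≥ 3, b[n] depends only on (n - 3) mod 6. (391 - 3) mod 6 = 4, so b[391] = b[7] = 17.

17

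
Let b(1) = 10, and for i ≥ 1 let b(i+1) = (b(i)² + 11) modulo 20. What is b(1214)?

b(1) = 10, b(2) = 11, b(3) = 12, b(4) = 15, b(5) = 16, b(6) = 7, b(7) = 0, b(8) = 11.
Since b(8) = b(2) = 11, the sequence is eventually periodic: after a pre-period of length 1 it cycles with period 6.
For i ≥ 2, b(i) depends only on (i - 2) mod 6. (1214 - 2) mod 6 = 0, so b(1214) = b(2) = 11.

11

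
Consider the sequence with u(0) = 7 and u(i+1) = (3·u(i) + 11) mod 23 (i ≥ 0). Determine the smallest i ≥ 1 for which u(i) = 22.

Listing terms: u(0) = 7; u(1) = 9; u(2) = 15; u(3) = 10; u(4) = 18; u(5) = 19; u(6) = 22; u(7) = 8; u(8) = 12; u(9) = 1; u(10) = 14; u(11) = 7.
Since u(11) = u(0) = 7, the sequence is periodic with period 11.
The value 22 first appears (with i ≥ 1) at u(6).

6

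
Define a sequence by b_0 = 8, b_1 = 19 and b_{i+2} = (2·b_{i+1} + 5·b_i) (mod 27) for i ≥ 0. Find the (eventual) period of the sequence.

We have b_0 = 8,  b_1 = 19,  b_2 = 24,  b_3 = 8,  b_4 = 1,  b_5 = 15,  b_6 = 8,  b_7 = 10,  b_8 = 6,  b_9 = 8,  b_{10} = 19.
Since (b_9, b_{10}) = (b_0, b_1) = (8, 19) (two consecutive terms determine the rest), the sequence is periodic with period 9.

9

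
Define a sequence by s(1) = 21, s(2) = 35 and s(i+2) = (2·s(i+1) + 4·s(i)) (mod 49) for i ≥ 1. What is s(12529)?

21

s(1) = 21; s(2) = 35; s(3) = 7; s(4) = 7; s(5) = 42; s(6) = 14; s(7) = 0; s(8) = 7; s(9) = 14; s(10) = 7; s(11) = 21; s(12) = 21; s(13) = 28; s(14) = 42; s(15) = 0; s(16) = 21; s(17) = 42; s(18) = 21; s(19) = 14; s(20) = 14; s(21) = 35; s(22) = 28; s(23) = 0; s(24) = 14; s(25) = 28; s(26) = 14; s(27) = 42; s(28) = 42; s(29) = 7; s(30) = 35; s(31) = 0; s(32) = 42; s(33) = 35; s(34) = 42; s(35) = 28; s(36) = 28; s(37) = 21; s(38) = 7; s(39) = 0; s(40) = 28; s(41) = 7; s(42) = 28; s(43) = 35; s(44) = 35; s(45) = 14; s(46) = 21; s(47) = 0; s(48) = 35; s(49) = 21; s(50) = 35.
The sequence repeats with period 48.
(12529 - 1) mod 48 = 0, so s(12529) = s(1) = 21.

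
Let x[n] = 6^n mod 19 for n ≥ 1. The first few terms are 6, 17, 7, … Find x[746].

16

We have x[1] = 6, x[2] = 17, x[3] = 7, x[4] = 4, x[5] = 5, x[6] = 11, x[7] = 9, x[8] = 16, x[9] = 1, x[10] = 6.
The sequence repeats with period 9.
So x[746] = x[1 + ((746-1) mod 9)] = x[8] = 16.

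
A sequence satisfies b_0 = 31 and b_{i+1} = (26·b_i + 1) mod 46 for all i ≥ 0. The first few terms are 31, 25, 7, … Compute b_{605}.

Computing terms: b_0 = 31, b_1 = 25, b_2 = 7, b_3 = 45, b_4 = 21, b_5 = 41, b_6 = 9, b_7 = 5, b_8 = 39, b_9 = 3, b_{10} = 33, b_{11} = 31.
Since b_{11} = b_0 = 31, the sequence is periodic with period 11.
So b_{605} = b_{0 + ((605-0) mod 11)} = b_0 = 31.

31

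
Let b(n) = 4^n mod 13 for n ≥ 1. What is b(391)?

Computing terms: b(1) = 4,  b(2) = 3,  b(3) = 12,  b(4) = 9,  b(5) = 10,  b(6) = 1,  b(7) = 4.
Since b(7) = b(1) = 4, the sequence is periodic with period 6.
So b(391) = b(1 + ((391-1) mod 6)) = b(1) = 4.

4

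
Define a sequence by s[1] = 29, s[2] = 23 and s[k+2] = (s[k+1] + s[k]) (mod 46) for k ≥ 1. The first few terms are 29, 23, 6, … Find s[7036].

We have s[1] = 29,  s[2] = 23,  s[3] = 6,  s[4] = 29,  s[5] = 35,  s[6] = 18,  s[7] = 7,  s[8] = 25,  s[9] = 32,  s[10] = 11,  s[11] = 43,  s[12] = 8,  s[13] = 5,  s[14] = 13,  s[15] = 18,  s[16] = 31,  s[17] = 3,  s[18] = 34,  s[19] = 37,  s[20] = 25,  s[21] = 16,  s[22] = 41,  s[23] = 11,  s[24] = 6,  s[25] = 17,  s[26] = 23,  s[27] = 40,  s[28] = 17,  s[29] = 11,  s[30] = 28,  s[31] = 39,  s[32] = 21,  s[33] = 14,  s[34] = 35,  s[35] = 3,  s[36] = 38,  s[37] = 41,  s[38] = 33,  s[39] = 28,  s[40] = 15,  s[41] = 43,  s[42] = 12,  s[43] = 9,  s[44] = 21,  s[45] = 30,  s[46] = 5,  s[47] = 35,  s[48] = 40,  s[49] = 29,  s[50] = 23.
The sequence repeats with period 48.
So s[7036] = s[1 + ((7036-1) mod 48)] = s[28] = 17.

17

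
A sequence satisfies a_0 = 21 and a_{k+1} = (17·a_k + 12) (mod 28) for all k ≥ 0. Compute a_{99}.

9

We have a_0 = 21, a_1 = 5, a_2 = 13, a_3 = 9, a_4 = 25, a_5 = 17, a_6 = 21.
The sequence repeats with period 6.
So a_{99} = a_{0 + ((99-0) mod 6)} = a_3 = 9.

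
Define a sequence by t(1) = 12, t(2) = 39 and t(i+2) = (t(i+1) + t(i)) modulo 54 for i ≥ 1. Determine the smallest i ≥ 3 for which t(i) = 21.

Listing terms: t(1) = 12,  t(2) = 39,  t(3) = 51,  t(4) = 36,  t(5) = 33,  t(6) = 15,  t(7) = 48,  t(8) = 9,  t(9) = 3,  t(10) = 12,  t(11) = 15,  t(12) = 27,  t(13) = 42,  t(14) = 15,  t(15) = 3,  t(16) = 18,  t(17) = 21,  t(18) = 39,  t(19) = 6,  t(20) = 45,  t(21) = 51,  t(22) = 42,  t(23) = 39,  t(24) = 27,  t(25) = 12,  t(26) = 39.
The sequence repeats with period 24.
The value 21 first appears (with i ≥ 3) at t(17).

17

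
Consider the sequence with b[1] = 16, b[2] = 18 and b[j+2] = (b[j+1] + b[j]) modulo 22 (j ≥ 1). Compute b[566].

6

We have b[1] = 16, b[2] = 18, b[3] = 12, b[4] = 8, b[5] = 20, b[6] = 6, b[7] = 4, b[8] = 10, b[9] = 14, b[10] = 2, b[11] = 16, b[12] = 18.
The sequence repeats with period 10.
(566 - 1) mod 10 = 5, so b[566] = b[6] = 6.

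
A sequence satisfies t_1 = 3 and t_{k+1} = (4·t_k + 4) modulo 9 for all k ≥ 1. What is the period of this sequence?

9

t_1 = 3, t_2 = 7, t_3 = 5, t_4 = 6, t_5 = 1, t_6 = 8, t_7 = 0, t_8 = 4, t_9 = 2, t_{10} = 3.
Since t_{10} = t_1 = 3, the sequence is periodic with period 9.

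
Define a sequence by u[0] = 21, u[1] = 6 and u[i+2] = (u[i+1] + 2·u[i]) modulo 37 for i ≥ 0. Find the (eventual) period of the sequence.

Computing terms: u[0] = 21, u[1] = 6, u[2] = 11, u[3] = 23, u[4] = 8, u[5] = 17, u[6] = 33, u[7] = 30, u[8] = 22, u[9] = 8, u[10] = 15, u[11] = 31, u[12] = 24, u[13] = 12, u[14] = 23, u[15] = 10, u[16] = 19, u[17] = 2, u[18] = 3, u[19] = 7, u[20] = 13, u[21] = 27, u[22] = 16, u[23] = 33, u[24] = 28, u[25] = 20, u[26] = 2, u[27] = 5, u[28] = 9, u[29] = 19, u[30] = 0, u[31] = 1, u[32] = 1, u[33] = 3, u[34] = 5, u[35] = 11, u[36] = 21, u[37] = 6.
Since (u[36], u[37]) = (u[0], u[1]) = (21, 6) (two consecutive terms determine the rest), the sequence is periodic with period 36.

36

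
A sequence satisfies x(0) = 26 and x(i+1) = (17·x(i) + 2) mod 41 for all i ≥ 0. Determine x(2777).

8

Listing terms: x(0) = 26; x(1) = 34; x(2) = 6; x(3) = 22; x(4) = 7; x(5) = 39; x(6) = 9; x(7) = 32; x(8) = 13; x(9) = 18; x(10) = 21; x(11) = 31; x(12) = 37; x(13) = 16; x(14) = 28; x(15) = 27; x(16) = 10; x(17) = 8; x(18) = 15; x(19) = 11; x(20) = 25; x(21) = 17; x(22) = 4; x(23) = 29; x(24) = 3; x(25) = 12; x(26) = 1; x(27) = 19; x(28) = 38; x(29) = 33; x(30) = 30; x(31) = 20; x(32) = 14; x(33) = 35; x(34) = 23; x(35) = 24; x(36) = 0; x(37) = 2; x(38) = 36; x(39) = 40; x(40) = 26.
The sequence repeats with period 40.
(2777 - 0) mod 40 = 17, so x(2777) = x(17) = 8.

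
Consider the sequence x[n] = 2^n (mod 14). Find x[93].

Computing terms: x[1] = 2; x[2] = 4; x[3] = 8; x[4] = 2.
The sequence repeats with period 3.
(93 - 1) mod 3 = 2, so x[93] = x[3] = 8.

8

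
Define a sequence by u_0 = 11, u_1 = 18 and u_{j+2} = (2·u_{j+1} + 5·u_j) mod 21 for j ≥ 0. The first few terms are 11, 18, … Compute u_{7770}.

Listing terms: u_0 = 11, u_1 = 18, u_2 = 7, u_3 = 20, u_4 = 12, u_5 = 19, u_6 = 14, u_7 = 18, u_8 = 1, u_9 = 8, u_{10} = 0, u_{11} = 19, u_{12} = 17, u_{13} = 3, u_{14} = 7, u_{15} = 8, u_{16} = 9, u_{17} = 16, u_{18} = 14, u_{19} = 3, u_{20} = 13, u_{21} = 20, u_{22} = 0, u_{23} = 16, u_{24} = 11, u_{25} = 18.
The sequence repeats with period 24.
So u_{7770} = u_{0 + ((7770-0) mod 24)} = u_{18} = 14.

14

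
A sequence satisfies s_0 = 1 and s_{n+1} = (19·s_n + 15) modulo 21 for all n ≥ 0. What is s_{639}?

16

We have s_0 = 1; s_1 = 13; s_2 = 10; s_3 = 16; s_4 = 4; s_5 = 7; s_6 = 1.
The sequence repeats with period 6.
(639 - 0) mod 6 = 3, so s_{639} = s_3 = 16.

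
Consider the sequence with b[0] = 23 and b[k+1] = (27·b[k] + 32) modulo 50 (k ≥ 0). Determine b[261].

We have b[0] = 23; b[1] = 3; b[2] = 13; b[3] = 33; b[4] = 23.
Since b[4] = b[0] = 23, the sequence is periodic with period 4.
So b[261] = b[0 + ((261-0) mod 4)] = b[1] = 3.

3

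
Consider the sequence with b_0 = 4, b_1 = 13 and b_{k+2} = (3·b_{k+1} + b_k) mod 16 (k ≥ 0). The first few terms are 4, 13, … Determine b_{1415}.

Listing terms: b_0 = 4; b_1 = 13; b_2 = 11; b_3 = 14; b_4 = 5; b_5 = 13; b_6 = 12; b_7 = 1; b_8 = 15; b_9 = 14; b_{10} = 9; b_{11} = 9; b_{12} = 4; b_{13} = 5; b_{14} = 3; b_{15} = 14; b_{16} = 13; b_{17} = 5; b_{18} = 12; b_{19} = 9; b_{20} = 7; b_{21} = 14; b_{22} = 1; b_{23} = 1; b_{24} = 4; b_{25} = 13.
The sequence repeats with period 24.
(1415 - 0) mod 24 = 23, so b_{1415} = b_{23} = 1.

1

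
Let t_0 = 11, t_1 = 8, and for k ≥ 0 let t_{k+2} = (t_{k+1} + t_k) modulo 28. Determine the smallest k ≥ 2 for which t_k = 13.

Listing terms: t_0 = 11; t_1 = 8; t_2 = 19; t_3 = 27; t_4 = 18; t_5 = 17; t_6 = 7; t_7 = 24; t_8 = 3; t_9 = 27; t_{10} = 2; t_{11} = 1; t_{12} = 3; t_{13} = 4; t_{14} = 7; t_{15} = 11; t_{16} = 18; t_{17} = 1; t_{18} = 19; t_{19} = 20; t_{20} = 11; t_{21} = 3; t_{22} = 14; t_{23} = 17; t_{24} = 3; t_{25} = 20; t_{26} = 23; t_{27} = 15; t_{28} = 10; t_{29} = 25; t_{30} = 7; t_{31} = 4; t_{32} = 11; t_{33} = 15; t_{34} = 26; t_{35} = 13; t_{36} = 11; t_{37} = 24; t_{38} = 7; t_{39} = 3; t_{40} = 10; t_{41} = 13; t_{42} = 23; t_{43} = 8; t_{44} = 3; t_{45} = 11; t_{46} = 14; t_{47} = 25; t_{48} = 11; t_{49} = 8.
The sequence repeats with period 48.
The value 13 first appears (with k ≥ 2) at t_{35}.

35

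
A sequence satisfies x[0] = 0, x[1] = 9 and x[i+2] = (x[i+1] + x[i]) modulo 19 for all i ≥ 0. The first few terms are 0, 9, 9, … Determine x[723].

Computing terms: x[0] = 0, x[1] = 9, x[2] = 9, x[3] = 18, x[4] = 8, x[5] = 7, x[6] = 15, x[7] = 3, x[8] = 18, x[9] = 2, x[10] = 1, x[11] = 3, x[12] = 4, x[13] = 7, x[14] = 11, x[15] = 18, x[16] = 10, x[17] = 9, x[18] = 0, x[19] = 9.
The sequence repeats with period 18.
(723 - 0) mod 18 = 3, so x[723] = x[3] = 18.

18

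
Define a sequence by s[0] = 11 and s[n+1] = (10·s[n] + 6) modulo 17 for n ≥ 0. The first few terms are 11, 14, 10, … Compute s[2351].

9

Computing terms: s[0] = 11; s[1] = 14; s[2] = 10; s[3] = 4; s[4] = 12; s[5] = 7; s[6] = 8; s[7] = 1; s[8] = 16; s[9] = 13; s[10] = 0; s[11] = 6; s[12] = 15; s[13] = 3; s[14] = 2; s[15] = 9; s[16] = 11.
Since s[16] = s[0] = 11, the sequence is periodic with period 16.
(2351 - 0) mod 16 = 15, so s[2351] = s[15] = 9.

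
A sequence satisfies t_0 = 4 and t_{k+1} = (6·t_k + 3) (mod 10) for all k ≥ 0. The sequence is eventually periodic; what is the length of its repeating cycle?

t_0 = 4,  t_1 = 7,  t_2 = 5,  t_3 = 3,  t_4 = 1,  t_5 = 9,  t_6 = 7.
Since t_6 = t_1 = 7, the sequence is eventually periodic: after a pre-period of length 1 it cycles with period 5.

5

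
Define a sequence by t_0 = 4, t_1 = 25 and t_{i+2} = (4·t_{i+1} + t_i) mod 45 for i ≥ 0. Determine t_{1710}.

31

Listing terms: t_0 = 4; t_1 = 25; t_2 = 14; t_3 = 36; t_4 = 23; t_5 = 38; t_6 = 40; t_7 = 18; t_8 = 22; t_9 = 16; t_{10} = 41; t_{11} = 0; t_{12} = 41; t_{13} = 29; t_{14} = 22; t_{15} = 27; t_{16} = 40; t_{17} = 7; t_{18} = 23; t_{19} = 9; t_{20} = 14; t_{21} = 20; t_{22} = 4; t_{23} = 36; t_{24} = 13; t_{25} = 43; t_{26} = 5; t_{27} = 18; t_{28} = 32; t_{29} = 11; t_{30} = 31; t_{31} = 0; t_{32} = 31; t_{33} = 34; t_{34} = 32; t_{35} = 27; t_{36} = 5; t_{37} = 2; t_{38} = 13; t_{39} = 9; t_{40} = 4; t_{41} = 25.
Since (t_{40}, t_{41}) = (t_0, t_1) = (4, 25) (two consecutive terms determine the rest), the sequence is periodic with period 40.
So t_{1710} = t_{0 + ((1710-0) mod 40)} = t_{30} = 31.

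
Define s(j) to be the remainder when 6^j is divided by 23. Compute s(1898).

12

Listing terms: s(0) = 1, s(1) = 6, s(2) = 13, s(3) = 9, s(4) = 8, s(5) = 2, s(6) = 12, s(7) = 3, s(8) = 18, s(9) = 16, s(10) = 4, s(11) = 1.
Since s(11) = s(0) = 1, the sequence is periodic with period 11.
(1898 - 0) mod 11 = 6, so s(1898) = s(6) = 12.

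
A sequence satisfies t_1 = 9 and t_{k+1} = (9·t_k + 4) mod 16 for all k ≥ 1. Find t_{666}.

Listing terms: t_1 = 9, t_2 = 5, t_3 = 1, t_4 = 13, t_5 = 9.
Since t_5 = t_1 = 9, the sequence is periodic with period 4.
So t_{666} = t_{1 + ((666-1) mod 4)} = t_2 = 5.

5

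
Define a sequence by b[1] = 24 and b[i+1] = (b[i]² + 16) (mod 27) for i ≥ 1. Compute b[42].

20

Listing terms: b[1] = 24; b[2] = 25; b[3] = 20; b[4] = 11; b[5] = 2; b[6] = 20.
Since b[6] = b[3] = 20, the sequence is eventually periodic: after a pre-period of length 2 it cycles with period 3.
For i ≥ 3, b[i] depends only on (i - 3) mod 3. (42 - 3) mod 3 = 0, so b[42] = b[3] = 20.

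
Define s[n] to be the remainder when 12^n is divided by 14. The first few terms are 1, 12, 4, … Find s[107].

10

Computing terms: s[0] = 1,  s[1] = 12,  s[2] = 4,  s[3] = 6,  s[4] = 2,  s[5] = 10,  s[6] = 8,  s[7] = 12.
Since s[7] = s[1] = 12, the sequence is eventually periodic: after a pre-period of length 1 it cycles with period 6.
For n ≥ 1, s[n] depends only on (n - 1) mod 6. (107 - 1) mod 6 = 4, so s[107] = s[5] = 10.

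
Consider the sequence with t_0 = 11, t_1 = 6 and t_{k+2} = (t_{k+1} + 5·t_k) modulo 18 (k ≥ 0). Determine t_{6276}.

17

Listing terms: t_0 = 11; t_1 = 6; t_2 = 7; t_3 = 1; t_4 = 0; t_5 = 5; t_6 = 5; t_7 = 12; t_8 = 1; t_9 = 7; t_{10} = 12; t_{11} = 11; t_{12} = 17; t_{13} = 0; t_{14} = 13; t_{15} = 13; t_{16} = 6; t_{17} = 17; t_{18} = 11; t_{19} = 6.
Since (t_{18}, t_{19}) = (t_0, t_1) = (11, 6) (two consecutive terms determine the rest), the sequence is periodic with period 18.
(6276 - 0) mod 18 = 12, so t_{6276} = t_{12} = 17.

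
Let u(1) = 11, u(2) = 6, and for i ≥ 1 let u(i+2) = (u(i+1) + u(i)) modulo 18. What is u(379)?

Listing terms: u(1) = 11, u(2) = 6, u(3) = 17, u(4) = 5, u(5) = 4, u(6) = 9, u(7) = 13, u(8) = 4, u(9) = 17, u(10) = 3, u(11) = 2, u(12) = 5, u(13) = 7, u(14) = 12, u(15) = 1, u(16) = 13, u(17) = 14, u(18) = 9, u(19) = 5, u(20) = 14, u(21) = 1, u(22) = 15, u(23) = 16, u(24) = 13, u(25) = 11, u(26) = 6.
Since (u(25), u(26)) = (u(1), u(2)) = (11, 6) (two consecutive terms determine the rest), the sequence is periodic with period 24.
So u(379) = u(1 + ((379-1) mod 24)) = u(19) = 5.

5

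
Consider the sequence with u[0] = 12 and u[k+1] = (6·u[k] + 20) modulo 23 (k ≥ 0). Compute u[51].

Computing terms: u[0] = 12, u[1] = 0, u[2] = 20, u[3] = 2, u[4] = 9, u[5] = 5, u[6] = 4, u[7] = 21, u[8] = 8, u[9] = 22, u[10] = 14, u[11] = 12.
Since u[11] = u[0] = 12, the sequence is periodic with period 11.
(51 - 0) mod 11 = 7, so u[51] = u[7] = 21.

21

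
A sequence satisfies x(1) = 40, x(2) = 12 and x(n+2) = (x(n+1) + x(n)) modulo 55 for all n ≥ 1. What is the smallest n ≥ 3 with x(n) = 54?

We have x(1) = 40,  x(2) = 12,  x(3) = 52,  x(4) = 9,  x(5) = 6,  x(6) = 15,  x(7) = 21,  x(8) = 36,  x(9) = 2,  x(10) = 38,  x(11) = 40,  x(12) = 23,  x(13) = 8,  x(14) = 31,  x(15) = 39,  x(16) = 15,  x(17) = 54,  x(18) = 14,  x(19) = 13,  x(20) = 27,  x(21) = 40,  x(22) = 12.
The sequence repeats with period 20.
The value 54 first appears (with n ≥ 3) at x(17).

17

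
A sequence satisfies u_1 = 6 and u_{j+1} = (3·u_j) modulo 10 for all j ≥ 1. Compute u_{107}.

Computing terms: u_1 = 6,  u_2 = 8,  u_3 = 4,  u_4 = 2,  u_5 = 6.
Since u_5 = u_1 = 6, the sequence is periodic with period 4.
(107 - 1) mod 4 = 2, so u_{107} = u_3 = 4.

4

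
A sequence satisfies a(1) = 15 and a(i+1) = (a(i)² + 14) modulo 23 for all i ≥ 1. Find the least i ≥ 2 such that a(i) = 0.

4

a(1) = 15; a(2) = 9; a(3) = 3; a(4) = 0; a(5) = 14; a(6) = 3.
Since a(6) = a(3) = 3, the sequence is eventually periodic: after a pre-period of length 2 it cycles with period 3.
The value 0 first appears (with i ≥ 2) at a(4).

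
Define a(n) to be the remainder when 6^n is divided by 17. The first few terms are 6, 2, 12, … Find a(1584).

Computing terms: a(1) = 6,  a(2) = 2,  a(3) = 12,  a(4) = 4,  a(5) = 7,  a(6) = 8,  a(7) = 14,  a(8) = 16,  a(9) = 11,  a(10) = 15,  a(11) = 5,  a(12) = 13,  a(13) = 10,  a(14) = 9,  a(15) = 3,  a(16) = 1,  a(17) = 6.
Since a(17) = a(1) = 6, the sequence is periodic with period 16.
(1584 - 1) mod 16 = 15, so a(1584) = a(16) = 1.

1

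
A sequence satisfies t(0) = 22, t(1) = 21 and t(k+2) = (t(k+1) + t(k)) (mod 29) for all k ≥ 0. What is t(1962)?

14

t(0) = 22,  t(1) = 21,  t(2) = 14,  t(3) = 6,  t(4) = 20,  t(5) = 26,  t(6) = 17,  t(7) = 14,  t(8) = 2,  t(9) = 16,  t(10) = 18,  t(11) = 5,  t(12) = 23,  t(13) = 28,  t(14) = 22,  t(15) = 21.
Since (t(14), t(15)) = (t(0), t(1)) = (22, 21) (two consecutive terms determine the rest), the sequence is periodic with period 14.
(1962 - 0) mod 14 = 2, so t(1962) = t(2) = 14.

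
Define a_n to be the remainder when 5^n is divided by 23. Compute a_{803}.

a_1 = 5; a_2 = 2; a_3 = 10; a_4 = 4; a_5 = 20; a_6 = 8; a_7 = 17; a_8 = 16; a_9 = 11; a_{10} = 9; a_{11} = 22; a_{12} = 18; a_{13} = 21; a_{14} = 13; a_{15} = 19; a_{16} = 3; a_{17} = 15; a_{18} = 6; a_{19} = 7; a_{20} = 12; a_{21} = 14; a_{22} = 1; a_{23} = 5.
The sequence repeats with period 22.
(803 - 1) mod 22 = 10, so a_{803} = a_{11} = 22.

22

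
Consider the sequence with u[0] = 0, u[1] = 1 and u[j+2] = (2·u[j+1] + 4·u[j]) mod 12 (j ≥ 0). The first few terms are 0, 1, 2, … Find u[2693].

Listing terms: u[0] = 0, u[1] = 1, u[2] = 2, u[3] = 8, u[4] = 0, u[5] = 8, u[6] = 4, u[7] = 4, u[8] = 0, u[9] = 4, u[10] = 8, u[11] = 8, u[12] = 0.
Since (u[11], u[12]) = (u[3], u[4]) = (8, 0) (two consecutive terms determine the rest), the sequence is eventually periodic: after a pre-period of length 3 it cycles with period 8.
For j ≥ 3, u[j] depends only on (j - 3) mod 8. (2693 - 3) mod 8 = 2, so u[2693] = u[5] = 8.

8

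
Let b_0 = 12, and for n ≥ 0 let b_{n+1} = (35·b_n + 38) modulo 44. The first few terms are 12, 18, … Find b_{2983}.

10

We have b_0 = 12, b_1 = 18, b_2 = 8, b_3 = 10, b_4 = 36, b_5 = 22, b_6 = 16, b_7 = 26, b_8 = 24, b_9 = 42, b_{10} = 12.
Since b_{10} = b_0 = 12, the sequence is periodic with period 10.
(2983 - 0) mod 10 = 3, so b_{2983} = b_3 = 10.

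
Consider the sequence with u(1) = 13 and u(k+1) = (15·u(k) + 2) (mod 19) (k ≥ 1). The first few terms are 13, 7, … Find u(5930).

Listing terms: u(1) = 13, u(2) = 7, u(3) = 12, u(4) = 11, u(5) = 15, u(6) = 18, u(7) = 6, u(8) = 16, u(9) = 14, u(10) = 3, u(11) = 9, u(12) = 4, u(13) = 5, u(14) = 1, u(15) = 17, u(16) = 10, u(17) = 0, u(18) = 2, u(19) = 13.
The sequence repeats with period 18.
(5930 - 1) mod 18 = 7, so u(5930) = u(8) = 16.

16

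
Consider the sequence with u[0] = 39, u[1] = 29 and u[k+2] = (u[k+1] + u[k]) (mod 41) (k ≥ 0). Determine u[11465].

25

Listing terms: u[0] = 39, u[1] = 29, u[2] = 27, u[3] = 15, u[4] = 1, u[5] = 16, u[6] = 17, u[7] = 33, u[8] = 9, u[9] = 1, u[10] = 10, u[11] = 11, u[12] = 21, u[13] = 32, u[14] = 12, u[15] = 3, u[16] = 15, u[17] = 18, u[18] = 33, u[19] = 10, u[20] = 2, u[21] = 12, u[22] = 14, u[23] = 26, u[24] = 40, u[25] = 25, u[26] = 24, u[27] = 8, u[28] = 32, u[29] = 40, u[30] = 31, u[31] = 30, u[32] = 20, u[33] = 9, u[34] = 29, u[35] = 38, u[36] = 26, u[37] = 23, u[38] = 8, u[39] = 31, u[40] = 39, u[41] = 29.
Since (u[40], u[41]) = (u[0], u[1]) = (39, 29) (two consecutive terms determine the rest), the sequence is periodic with period 40.
(11465 - 0) mod 40 = 25, so u[11465] = u[25] = 25.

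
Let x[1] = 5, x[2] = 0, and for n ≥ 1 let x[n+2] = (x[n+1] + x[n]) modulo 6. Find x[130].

Computing terms: x[1] = 5, x[2] = 0, x[3] = 5, x[4] = 5, x[5] = 4, x[6] = 3, x[7] = 1, x[8] = 4, x[9] = 5, x[10] = 3, x[11] = 2, x[12] = 5, x[13] = 1, x[14] = 0, x[15] = 1, x[16] = 1, x[17] = 2, x[18] = 3, x[19] = 5, x[20] = 2, x[21] = 1, x[22] = 3, x[23] = 4, x[24] = 1, x[25] = 5, x[26] = 0.
Since (x[25], x[26]) = (x[1], x[2]) = (5, 0) (two consecutive terms determine the rest), the sequence is periodic with period 24.
(130 - 1) mod 24 = 9, so x[130] = x[10] = 3.

3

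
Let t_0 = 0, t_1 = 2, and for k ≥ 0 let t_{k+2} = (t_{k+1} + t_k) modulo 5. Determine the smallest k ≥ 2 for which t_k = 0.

t_0 = 0, t_1 = 2, t_2 = 2, t_3 = 4, t_4 = 1, t_5 = 0, t_6 = 1, t_7 = 1, t_8 = 2, t_9 = 3, t_{10} = 0, t_{11} = 3, t_{12} = 3, t_{13} = 1, t_{14} = 4, t_{15} = 0, t_{16} = 4, t_{17} = 4, t_{18} = 3, t_{19} = 2, t_{20} = 0, t_{21} = 2.
The sequence repeats with period 20.
The value 0 first appears (with k ≥ 2) at t_5.

5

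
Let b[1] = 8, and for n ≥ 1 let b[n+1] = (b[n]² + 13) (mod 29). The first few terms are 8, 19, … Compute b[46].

22

Listing terms: b[1] = 8, b[2] = 19, b[3] = 26, b[4] = 22, b[5] = 4, b[6] = 0, b[7] = 13, b[8] = 8.
The sequence repeats with period 7.
So b[46] = b[1 + ((46-1) mod 7)] = b[4] = 22.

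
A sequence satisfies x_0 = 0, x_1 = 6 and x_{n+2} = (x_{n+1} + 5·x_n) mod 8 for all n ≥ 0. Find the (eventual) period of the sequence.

We have x_0 = 0; x_1 = 6; x_2 = 6; x_3 = 4; x_4 = 2; x_5 = 6; x_6 = 0; x_7 = 6.
The sequence repeats with period 6.

6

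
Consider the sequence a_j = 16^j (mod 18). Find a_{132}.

We have a_1 = 16, a_2 = 4, a_3 = 10, a_4 = 16.
The sequence repeats with period 3.
(132 - 1) mod 3 = 2, so a_{132} = a_3 = 10.

10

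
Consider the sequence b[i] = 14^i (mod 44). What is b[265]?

12

b[0] = 1; b[1] = 14; b[2] = 20; b[3] = 16; b[4] = 4; b[5] = 12; b[6] = 36; b[7] = 20.
Since b[7] = b[2] = 20, the sequence is eventually periodic: after a pre-period of length 2 it cycles with period 5.
For i ≥ 2, b[i] depends only on (i - 2) mod 5. (265 - 2) mod 5 = 3, so b[265] = b[5] = 12.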